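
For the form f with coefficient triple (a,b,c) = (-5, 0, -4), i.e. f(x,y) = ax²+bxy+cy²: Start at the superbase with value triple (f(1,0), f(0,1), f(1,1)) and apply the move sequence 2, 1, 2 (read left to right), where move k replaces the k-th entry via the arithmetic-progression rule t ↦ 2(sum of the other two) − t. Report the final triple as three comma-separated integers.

start (-5,-4,-9) = (f(1,0),f(0,1),f(1,1))
replace slot 2: 2·((-5)+(-9)) − (-4) = -24 → (-5,-24,-9)
replace slot 1: 2·((-24)+(-9)) − (-5) = -61 → (-61,-24,-9)
replace slot 2: 2·((-61)+(-9)) − (-24) = -116 → (-61,-116,-9)

-61,-116,-9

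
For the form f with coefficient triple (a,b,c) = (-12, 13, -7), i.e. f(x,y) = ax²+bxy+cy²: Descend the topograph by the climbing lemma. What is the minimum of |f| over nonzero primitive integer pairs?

translate: b→11 (≡-13 mod 24), so (12,-13,7)→(12,11,6)
flip: (12,11,6)→(6,-11,12)
translate: b→1 (≡-11 mod 12), so (6,-11,12)→(6,1,7)
reduced (well bottom): (6,1,7) with a≤c, −a<b≤a
well minimum |f| = |-6| = 6 (negative-definite)

6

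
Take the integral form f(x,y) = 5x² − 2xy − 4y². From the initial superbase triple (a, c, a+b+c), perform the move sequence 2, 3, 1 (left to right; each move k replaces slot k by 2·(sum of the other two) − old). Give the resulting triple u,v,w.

start (5,-4,-1) = (f(1,0),f(0,1),f(1,1))
replace slot 2: 2·(5+(-1)) − (-4) = 12 → (5,12,-1)
replace slot 3: 2·(5+12) − (-1) = 35 → (5,12,35)
replace slot 1: 2·(12+35) − 5 = 89 → (89,12,35)

89,12,35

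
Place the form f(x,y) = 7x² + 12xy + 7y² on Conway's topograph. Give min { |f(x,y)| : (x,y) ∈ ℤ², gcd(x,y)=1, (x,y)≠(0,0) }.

translate: b→-2 (≡12 mod 14), so (7,12,7)→(7,-2,2)
flip: (7,-2,2)→(2,2,7)
reduced (well bottom): (2,2,7) with a≤c, −a<b≤a
well minimum = a = 2

2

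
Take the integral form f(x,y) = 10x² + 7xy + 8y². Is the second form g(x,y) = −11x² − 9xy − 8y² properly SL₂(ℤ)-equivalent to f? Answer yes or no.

D₁ = -271, D₂ = -271
f: flip: (10,7,8)→(8,-7,10)
f: reduced (well bottom): (8,-7,10) with a≤c, −a<b≤a
g is negative-definite; reduce −g:
−g: flip: (11,9,8)→(8,-9,11)
−g: translate: b→7 (≡-9 mod 16), so (8,-9,11)→(8,7,10)
−g: reduced (well bottom): (8,7,10) with a≤c, −a<b≤a
flip sign back: reduced form of g is (-8,-7,-10)
reduced forms (8, -7, 10) vs (-8, -7, -10) ⇒ inequivalent

no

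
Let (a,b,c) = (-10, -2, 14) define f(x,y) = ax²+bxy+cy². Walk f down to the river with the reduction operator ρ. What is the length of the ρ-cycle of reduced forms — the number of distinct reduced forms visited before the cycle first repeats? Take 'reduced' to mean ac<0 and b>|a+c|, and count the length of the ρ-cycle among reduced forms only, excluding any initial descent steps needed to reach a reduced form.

D = 564, ⌊√D⌋ = 23
descent: ρ → (14,2,-10)
descent: ρ → (-10,18,6)  [lands on river]
river: ρ → (6,18,-10)
river: ρ → (-10,22,2)
river: ρ → (2,22,-10)
ρ-cycle length = 4 (tail of 2 descent steps not counted)

4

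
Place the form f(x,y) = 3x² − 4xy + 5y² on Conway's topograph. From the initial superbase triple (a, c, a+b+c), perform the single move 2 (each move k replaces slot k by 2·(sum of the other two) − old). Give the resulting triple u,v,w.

start (3,5,4) = (f(1,0),f(0,1),f(1,1))
replace slot 2: 2·(3+4) − 5 = 9 → (3,9,4)

3,9,4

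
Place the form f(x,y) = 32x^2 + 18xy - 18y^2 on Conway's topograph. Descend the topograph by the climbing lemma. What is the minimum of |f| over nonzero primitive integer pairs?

river: ρ → (-18,18,32)
river: ρ → (32,46,-4)
river: ρ → (-4,50,8)
river: ρ → (8,46,-16)
river: ρ → (-16,50,2)
river: ρ → (2,50,-16)
river: ρ → (-16,46,8)
river: ρ → (8,50,-4)
river: ρ → (-4,46,32)
river: ρ → (32,18,-18)
closes: descent 0, river 10
min |a| on river = 2

2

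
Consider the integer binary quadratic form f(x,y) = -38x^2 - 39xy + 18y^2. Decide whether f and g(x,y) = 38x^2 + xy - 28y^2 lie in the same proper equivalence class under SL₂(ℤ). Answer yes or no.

D₁ = 4257, D₂ = 4257
river cycle of f (length 12): (18, 39, -38), (-38, 37, 19), (19, 39, -36), (-36, 33, 22), (22, 55, -14), (-14, 57, 18), (18, 51, -23), (-23, 41, 28), (28, 15, -36), (-36, 57, 7), … (2 more)
river cycle of g (length 10): (-28, 55, 11), (11, 55, -28), (-28, 57, 9), (9, 51, -46), (-46, 41, 14), (14, 43, -43), (-43, 43, 14), (14, 41, -46), (-46, 51, 9), (9, 57, -28)
cycles differ ⇒ inequivalent

no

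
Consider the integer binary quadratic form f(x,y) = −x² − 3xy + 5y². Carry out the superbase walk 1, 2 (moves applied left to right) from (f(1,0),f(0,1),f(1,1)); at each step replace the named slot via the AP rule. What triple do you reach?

start (-1,5,1) = (f(1,0),f(0,1),f(1,1))
replace slot 1: 2·(5+1) − (-1) = 13 → (13,5,1)
replace slot 2: 2·(13+1) − 5 = 23 → (13,23,1)

13,23,1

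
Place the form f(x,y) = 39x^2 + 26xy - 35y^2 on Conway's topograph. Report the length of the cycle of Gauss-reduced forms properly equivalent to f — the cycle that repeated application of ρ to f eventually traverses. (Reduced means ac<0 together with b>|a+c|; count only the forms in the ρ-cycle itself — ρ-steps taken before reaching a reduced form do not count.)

D = 6136, ⌊√D⌋ = 78
river: ρ → (-35,44,30)
river: ρ → (30,76,-3)
river: ρ → (-3,74,55)
river: ρ → (55,36,-22)
river: ρ → (-22,52,39)
river: ρ → (39,26,-35)
ρ-cycle length = 6 (tail of 0 descent steps not counted)

6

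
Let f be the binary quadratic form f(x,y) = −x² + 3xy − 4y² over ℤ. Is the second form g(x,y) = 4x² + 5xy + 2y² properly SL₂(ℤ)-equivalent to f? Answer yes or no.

D₁ = -7, D₂ = -7
f is negative-definite; reduce −f:
−f: translate: b→1 (≡-3 mod 2), so (1,-3,4)→(1,1,2)
−f: reduced (well bottom): (1,1,2) with a≤c, −a<b≤a
flip sign back: reduced form of f is (-1,-1,-2)
g: translate: b→-3 (≡5 mod 8), so (4,5,2)→(4,-3,1)
g: flip: (4,-3,1)→(1,3,4)
g: translate: b→1 (≡3 mod 2), so (1,3,4)→(1,1,2)
g: reduced (well bottom): (1,1,2) with a≤c, −a<b≤a
reduced forms (-1, -1, -2) vs (1, 1, 2) ⇒ inequivalent

no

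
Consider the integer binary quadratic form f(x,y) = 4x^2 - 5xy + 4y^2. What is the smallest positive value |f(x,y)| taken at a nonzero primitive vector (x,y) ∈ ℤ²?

translate: b→3 (≡-5 mod 8), so (4,-5,4)→(4,3,3)
flip: (4,3,3)→(3,-3,4)
translate: b→3 (≡-3 mod 6), so (3,-3,4)→(3,3,4)
reduced (well bottom): (3,3,4) with a≤c, −a<b≤a
well minimum = a = 3

3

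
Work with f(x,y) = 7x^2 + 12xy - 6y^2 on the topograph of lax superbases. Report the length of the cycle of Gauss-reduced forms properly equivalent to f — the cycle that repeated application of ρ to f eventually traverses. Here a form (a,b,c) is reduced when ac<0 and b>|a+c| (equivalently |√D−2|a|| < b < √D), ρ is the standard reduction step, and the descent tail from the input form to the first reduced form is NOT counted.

D = 312, ⌊√D⌋ = 17
river: ρ → (-6,12,7)
river: ρ → (7,16,-2)
river: ρ → (-2,16,7)
river: ρ → (7,12,-6)
ρ-cycle length = 4 (tail of 0 descent steps not counted)

4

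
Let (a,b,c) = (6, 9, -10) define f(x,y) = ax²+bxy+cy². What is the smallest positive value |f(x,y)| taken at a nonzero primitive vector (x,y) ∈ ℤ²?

river: ρ → (-10,11,5)
river: ρ → (5,9,-12)
river: ρ → (-12,15,2)
river: ρ → (2,17,-4)
river: ρ → (-4,15,6)
river: ρ → (6,9,-10)
closes: descent 0, river 6
min |a| on river = 2

2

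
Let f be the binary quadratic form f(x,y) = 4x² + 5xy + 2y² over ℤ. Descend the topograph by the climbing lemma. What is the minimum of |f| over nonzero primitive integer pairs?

translate: b→-3 (≡5 mod 8), so (4,5,2)→(4,-3,1)
flip: (4,-3,1)→(1,3,4)
translate: b→1 (≡3 mod 2), so (1,3,4)→(1,1,2)
reduced (well bottom): (1,1,2) with a≤c, −a<b≤a
well minimum = a = 1

1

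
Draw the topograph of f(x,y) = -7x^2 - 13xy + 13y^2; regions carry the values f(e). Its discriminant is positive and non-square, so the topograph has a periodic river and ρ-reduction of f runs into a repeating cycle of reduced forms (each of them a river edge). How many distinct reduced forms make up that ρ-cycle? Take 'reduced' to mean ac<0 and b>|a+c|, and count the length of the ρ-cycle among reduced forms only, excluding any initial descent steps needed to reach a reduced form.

D = 533, ⌊√D⌋ = 23
descent: ρ → (13,13,-7)  [lands on river]
river: ρ → (-7,15,11)
river: ρ → (11,7,-11)
river: ρ → (-11,15,7)
river: ρ → (7,13,-13)
river: ρ → (-13,13,7)
river: ρ → (7,15,-11)
river: ρ → (-11,7,11)
river: ρ → (11,15,-7)
river: ρ → (-7,13,13)
ρ-cycle length = 10 (tail of 1 descent step not counted)

10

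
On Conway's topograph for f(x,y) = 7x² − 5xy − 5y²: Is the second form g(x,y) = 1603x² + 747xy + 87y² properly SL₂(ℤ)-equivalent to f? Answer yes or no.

D₁ = 165, D₂ = 165
river cycle of f (length 4): (-5, 5, 7), (7, 9, -3), (-3, 9, 7), (7, 5, -5)
river cycle of g (length 4): (7, 9, -3), (-3, 9, 7), (7, 5, -5), (-5, 5, 7)
cycles coincide ⇒ equivalent

yes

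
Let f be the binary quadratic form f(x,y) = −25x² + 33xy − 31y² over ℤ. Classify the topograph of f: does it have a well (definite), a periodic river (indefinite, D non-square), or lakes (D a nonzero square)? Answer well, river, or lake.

D = b²−4ac = 33² − 4·(-25)·(-31) = -2011
D < 0 ⇒ definite ⇒ every region one sign ⇒ single well

well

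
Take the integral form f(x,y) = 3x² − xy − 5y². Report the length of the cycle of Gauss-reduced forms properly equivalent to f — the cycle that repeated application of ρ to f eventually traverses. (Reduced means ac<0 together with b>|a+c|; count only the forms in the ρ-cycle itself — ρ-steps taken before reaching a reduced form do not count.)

D = 61, ⌊√D⌋ = 7
descent: ρ → (-5,1,3)
descent: ρ → (3,5,-3)  [lands on river]
river: ρ → (-3,7,1)
river: ρ → (1,7,-3)
river: ρ → (-3,5,3)
river: ρ → (3,7,-1)
river: ρ → (-1,7,3)
ρ-cycle length = 6 (tail of 2 descent steps not counted)

6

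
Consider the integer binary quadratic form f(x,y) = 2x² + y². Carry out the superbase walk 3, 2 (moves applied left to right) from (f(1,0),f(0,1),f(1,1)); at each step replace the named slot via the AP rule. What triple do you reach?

start (2,1,3) = (f(1,0),f(0,1),f(1,1))
replace slot 3: 2·(2+1) − 3 = 3 → (2,1,3)
replace slot 2: 2·(2+3) − 1 = 9 → (2,9,3)

2,9,3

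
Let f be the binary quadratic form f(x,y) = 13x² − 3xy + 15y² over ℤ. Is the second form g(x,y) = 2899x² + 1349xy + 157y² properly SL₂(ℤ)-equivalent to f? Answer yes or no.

D₁ = -771, D₂ = -771
f: reduced (well bottom): (13,-3,15) with a≤c, −a<b≤a
g: flip: (2899,1349,157)→(157,-1349,2899)
g: translate: b→-93 (≡-1349 mod 314), so (157,-1349,2899)→(157,-93,15)
g: flip: (157,-93,15)→(15,93,157)
g: translate: b→3 (≡93 mod 30), so (15,93,157)→(15,3,13)
g: flip: (15,3,13)→(13,-3,15)
g: reduced (well bottom): (13,-3,15) with a≤c, −a<b≤a
reduced forms (13, -3, 15) vs (13, -3, 15) ⇒ equivalent

yes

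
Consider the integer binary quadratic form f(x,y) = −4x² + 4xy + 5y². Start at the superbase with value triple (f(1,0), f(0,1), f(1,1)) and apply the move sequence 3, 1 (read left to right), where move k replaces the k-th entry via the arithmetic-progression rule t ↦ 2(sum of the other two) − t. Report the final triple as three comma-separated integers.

start (-4,5,5) = (f(1,0),f(0,1),f(1,1))
replace slot 3: 2·((-4)+5) − 5 = -3 → (-4,5,-3)
replace slot 1: 2·(5+(-3)) − (-4) = 8 → (8,5,-3)

8,5,-3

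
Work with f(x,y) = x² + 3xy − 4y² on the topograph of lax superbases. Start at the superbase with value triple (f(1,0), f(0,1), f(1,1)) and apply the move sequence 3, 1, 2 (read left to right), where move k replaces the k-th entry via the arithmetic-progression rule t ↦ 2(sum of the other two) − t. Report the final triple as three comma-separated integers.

start (1,-4,0) = (f(1,0),f(0,1),f(1,1))
replace slot 3: 2·(1+(-4)) − 0 = -6 → (1,-4,-6)
replace slot 1: 2·((-4)+(-6)) − 1 = -21 → (-21,-4,-6)
replace slot 2: 2·((-21)+(-6)) − (-4) = -50 → (-21,-50,-6)

-21,-50,-6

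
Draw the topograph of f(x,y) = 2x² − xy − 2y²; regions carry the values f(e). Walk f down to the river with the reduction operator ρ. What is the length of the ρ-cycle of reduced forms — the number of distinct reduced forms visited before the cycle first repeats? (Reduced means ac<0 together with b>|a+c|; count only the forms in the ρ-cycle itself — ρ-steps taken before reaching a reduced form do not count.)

D = 17, ⌊√D⌋ = 4
descent: ρ → (-2,1,2)  [lands on river]
river: ρ → (2,3,-1)
river: ρ → (-1,3,2)
river: ρ → (2,1,-2)
river: ρ → (-2,3,1)
river: ρ → (1,3,-2)
ρ-cycle length = 6 (tail of 1 descent step not counted)

6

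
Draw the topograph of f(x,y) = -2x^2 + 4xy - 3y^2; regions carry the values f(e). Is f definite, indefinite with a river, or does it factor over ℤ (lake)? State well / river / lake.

D = b²−4ac = 4² − 4·(-2)·(-3) = -8
D < 0 ⇒ definite ⇒ every region one sign ⇒ single well

well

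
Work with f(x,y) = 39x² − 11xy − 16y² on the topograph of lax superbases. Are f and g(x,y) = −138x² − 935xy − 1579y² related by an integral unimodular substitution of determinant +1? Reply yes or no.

D₁ = 2617, D₂ = 2617
river cycle of f (length 102): (-16, 43, 12), (12, 29, -37), (-37, 45, 4), (4, 51, -1), (-1, 51, 4), (4, 45, -37), (-37, 29, 12), (12, 43, -16), (-16, 21, 34), (34, 47, -3), … (92 more)
river cycle of g (length 102): (-16, 43, 12), (12, 29, -37), (-37, 45, 4), (4, 51, -1), (-1, 51, 4), (4, 45, -37), (-37, 29, 12), (12, 43, -16), (-16, 21, 34), (34, 47, -3), … (92 more)
cycles coincide ⇒ equivalent

yes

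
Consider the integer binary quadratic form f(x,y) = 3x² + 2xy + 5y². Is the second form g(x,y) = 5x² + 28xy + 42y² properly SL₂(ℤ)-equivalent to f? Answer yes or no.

D₁ = -56, D₂ = -56
f: reduced (well bottom): (3,2,5) with a≤c, −a<b≤a
g: translate: b→-2 (≡28 mod 10), so (5,28,42)→(5,-2,3)
g: flip: (5,-2,3)→(3,2,5)
g: reduced (well bottom): (3,2,5) with a≤c, −a<b≤a
reduced forms (3, 2, 5) vs (3, 2, 5) ⇒ equivalent

yes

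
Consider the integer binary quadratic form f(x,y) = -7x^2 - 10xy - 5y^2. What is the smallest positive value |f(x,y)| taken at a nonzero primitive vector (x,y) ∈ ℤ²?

translate: b→-4 (≡10 mod 14), so (7,10,5)→(7,-4,2)
flip: (7,-4,2)→(2,4,7)
translate: b→0 (≡4 mod 4), so (2,4,7)→(2,0,5)
reduced (well bottom): (2,0,5) with a≤c, −a<b≤a
well minimum |f| = |-2| = 2 (negative-definite)

2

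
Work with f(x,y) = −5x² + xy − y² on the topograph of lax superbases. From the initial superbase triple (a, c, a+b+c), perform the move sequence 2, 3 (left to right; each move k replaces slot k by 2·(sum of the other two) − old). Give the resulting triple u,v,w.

start (-5,-1,-5) = (f(1,0),f(0,1),f(1,1))
replace slot 2: 2·((-5)+(-5)) − (-1) = -19 → (-5,-19,-5)
replace slot 3: 2·((-5)+(-19)) − (-5) = -43 → (-5,-19,-43)

-5,-19,-43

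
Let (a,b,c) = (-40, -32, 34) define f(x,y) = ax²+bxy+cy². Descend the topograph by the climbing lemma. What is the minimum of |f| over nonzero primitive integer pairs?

descent: ρ → (34,32,-40)  [lands on river]
river: ρ → (-40,48,26)
river: ρ → (26,56,-32)
river: ρ → (-32,72,10)
river: ρ → (10,68,-46)
river: ρ → (-46,24,32)
river: ρ → (32,40,-38)
river: ρ → (-38,36,34)
closes: descent 1, river 8
min |a| on river = 10

10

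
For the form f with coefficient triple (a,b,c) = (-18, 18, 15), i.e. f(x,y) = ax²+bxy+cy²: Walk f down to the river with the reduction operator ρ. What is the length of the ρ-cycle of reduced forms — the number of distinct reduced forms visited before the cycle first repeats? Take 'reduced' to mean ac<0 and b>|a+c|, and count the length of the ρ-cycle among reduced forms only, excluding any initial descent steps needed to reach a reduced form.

D = 1404, ⌊√D⌋ = 37
river: ρ → (15,12,-21)
river: ρ → (-21,30,6)
river: ρ → (6,30,-21)
river: ρ → (-21,12,15)
river: ρ → (15,18,-18)
river: ρ → (-18,18,15)
ρ-cycle length = 6 (tail of 0 descent steps not counted)

6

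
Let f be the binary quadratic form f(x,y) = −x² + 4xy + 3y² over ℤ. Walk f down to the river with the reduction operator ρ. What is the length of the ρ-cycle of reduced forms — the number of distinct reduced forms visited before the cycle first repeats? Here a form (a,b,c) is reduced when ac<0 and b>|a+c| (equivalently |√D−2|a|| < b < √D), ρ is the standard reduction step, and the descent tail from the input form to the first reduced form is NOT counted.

D = 28, ⌊√D⌋ = 5
river: ρ → (3,2,-2)
river: ρ → (-2,2,3)
river: ρ → (3,4,-1)
river: ρ → (-1,4,3)
ρ-cycle length = 4 (tail of 0 descent steps not counted)

4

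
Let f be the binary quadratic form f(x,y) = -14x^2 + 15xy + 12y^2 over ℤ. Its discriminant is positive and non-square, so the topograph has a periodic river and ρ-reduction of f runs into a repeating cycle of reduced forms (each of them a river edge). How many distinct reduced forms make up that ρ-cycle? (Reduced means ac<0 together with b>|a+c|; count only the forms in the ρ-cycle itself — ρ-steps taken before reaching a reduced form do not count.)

D = 897, ⌊√D⌋ = 29
river: ρ → (12,9,-17)
river: ρ → (-17,25,4)
river: ρ → (4,23,-23)
river: ρ → (-23,23,4)
river: ρ → (4,25,-17)
river: ρ → (-17,9,12)
river: ρ → (12,15,-14)
river: ρ → (-14,13,13)
river: ρ → (13,13,-14)
river: ρ → (-14,15,12)
ρ-cycle length = 10 (tail of 0 descent steps not counted)

10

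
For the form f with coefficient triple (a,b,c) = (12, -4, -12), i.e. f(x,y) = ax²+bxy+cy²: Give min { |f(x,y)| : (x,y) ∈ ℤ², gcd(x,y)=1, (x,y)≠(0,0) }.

descent: ρ → (-12,4,12)  [lands on river]
river: ρ → (12,20,-4)
river: ρ → (-4,20,12)
river: ρ → (12,4,-12)
river: ρ → (-12,20,4)
river: ρ → (4,20,-12)
closes: descent 1, river 6
min |a| on river = 4

4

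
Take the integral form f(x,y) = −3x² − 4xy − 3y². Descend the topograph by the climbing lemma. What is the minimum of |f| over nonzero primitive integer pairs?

translate: b→-2 (≡4 mod 6), so (3,4,3)→(3,-2,2)
flip: (3,-2,2)→(2,2,3)
reduced (well bottom): (2,2,3) with a≤c, −a<b≤a
well minimum |f| = |-2| = 2 (negative-definite)

2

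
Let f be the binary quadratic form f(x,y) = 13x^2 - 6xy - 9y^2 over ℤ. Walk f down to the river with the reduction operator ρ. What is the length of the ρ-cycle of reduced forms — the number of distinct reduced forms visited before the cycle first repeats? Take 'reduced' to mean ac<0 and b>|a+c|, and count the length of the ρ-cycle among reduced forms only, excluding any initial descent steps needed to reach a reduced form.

D = 504, ⌊√D⌋ = 22
descent: ρ → (-9,6,13)  [lands on river]
river: ρ → (13,20,-2)
river: ρ → (-2,20,13)
river: ρ → (13,6,-9)
river: ρ → (-9,12,10)
river: ρ → (10,8,-11)
river: ρ → (-11,14,7)
river: ρ → (7,14,-11)
river: ρ → (-11,8,10)
river: ρ → (10,12,-9)
ρ-cycle length = 10 (tail of 1 descent step not counted)

10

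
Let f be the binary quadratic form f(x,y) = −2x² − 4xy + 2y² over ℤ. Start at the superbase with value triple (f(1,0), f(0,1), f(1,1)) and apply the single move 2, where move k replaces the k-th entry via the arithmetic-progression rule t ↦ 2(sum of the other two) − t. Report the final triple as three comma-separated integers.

start (-2,2,-4) = (f(1,0),f(0,1),f(1,1))
replace slot 2: 2·((-2)+(-4)) − 2 = -14 → (-2,-14,-4)

-2,-14,-4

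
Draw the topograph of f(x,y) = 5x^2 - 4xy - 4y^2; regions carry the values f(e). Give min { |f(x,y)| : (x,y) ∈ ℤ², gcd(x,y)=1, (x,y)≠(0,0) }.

descent: ρ → (-4,4,5)  [lands on river]
river: ρ → (5,6,-3)
river: ρ → (-3,6,5)
river: ρ → (5,4,-4)
closes: descent 1, river 4
min |a| on river = 3

3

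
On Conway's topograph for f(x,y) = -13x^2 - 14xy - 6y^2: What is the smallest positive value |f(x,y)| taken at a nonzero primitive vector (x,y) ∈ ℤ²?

translate: b→-12 (≡14 mod 26), so (13,14,6)→(13,-12,5)
flip: (13,-12,5)→(5,12,13)
translate: b→2 (≡12 mod 10), so (5,12,13)→(5,2,6)
reduced (well bottom): (5,2,6) with a≤c, −a<b≤a
well minimum |f| = |-5| = 5 (negative-definite)

5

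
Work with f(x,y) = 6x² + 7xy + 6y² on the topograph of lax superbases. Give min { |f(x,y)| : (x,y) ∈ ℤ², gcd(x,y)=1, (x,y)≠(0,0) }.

translate: b→-5 (≡7 mod 12), so (6,7,6)→(6,-5,5)
flip: (6,-5,5)→(5,5,6)
reduced (well bottom): (5,5,6) with a≤c, −a<b≤a
well minimum = a = 5

5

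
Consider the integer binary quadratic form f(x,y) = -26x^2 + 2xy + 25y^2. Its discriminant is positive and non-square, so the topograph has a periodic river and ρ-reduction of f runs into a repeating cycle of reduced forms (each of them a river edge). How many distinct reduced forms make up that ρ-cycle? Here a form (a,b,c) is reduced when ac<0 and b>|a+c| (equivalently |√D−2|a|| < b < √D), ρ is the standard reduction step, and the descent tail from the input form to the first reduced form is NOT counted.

D = 2604, ⌊√D⌋ = 51
river: ρ → (25,48,-3)
river: ρ → (-3,48,25)
river: ρ → (25,2,-26)
river: ρ → (-26,50,1)
river: ρ → (1,50,-26)
river: ρ → (-26,2,25)
ρ-cycle length = 6 (tail of 0 descent steps not counted)

6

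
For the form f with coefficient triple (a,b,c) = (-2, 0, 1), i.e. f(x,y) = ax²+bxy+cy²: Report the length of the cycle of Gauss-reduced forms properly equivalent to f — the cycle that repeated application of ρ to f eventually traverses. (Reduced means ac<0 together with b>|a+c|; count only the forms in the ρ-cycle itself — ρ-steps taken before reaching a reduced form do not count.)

D = 8, ⌊√D⌋ = 2
descent: ρ → (1,2,-1)  [lands on river]
river: ρ → (-1,2,1)
ρ-cycle length = 2 (tail of 1 descent step not counted)

2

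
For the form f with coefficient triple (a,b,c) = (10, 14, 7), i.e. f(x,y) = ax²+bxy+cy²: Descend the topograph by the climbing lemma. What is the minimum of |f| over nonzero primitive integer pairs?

translate: b→-6 (≡14 mod 20), so (10,14,7)→(10,-6,3)
flip: (10,-6,3)→(3,6,10)
translate: b→0 (≡6 mod 6), so (3,6,10)→(3,0,7)
reduced (well bottom): (3,0,7) with a≤c, −a<b≤a
well minimum = a = 3

3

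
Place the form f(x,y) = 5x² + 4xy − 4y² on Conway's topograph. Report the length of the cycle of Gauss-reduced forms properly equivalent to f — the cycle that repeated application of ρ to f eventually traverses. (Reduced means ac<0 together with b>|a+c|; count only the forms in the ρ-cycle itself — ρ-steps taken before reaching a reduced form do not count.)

D = 96, ⌊√D⌋ = 9
river: ρ → (-4,4,5)
river: ρ → (5,6,-3)
river: ρ → (-3,6,5)
river: ρ → (5,4,-4)
ρ-cycle length = 4 (tail of 0 descent steps not counted)

4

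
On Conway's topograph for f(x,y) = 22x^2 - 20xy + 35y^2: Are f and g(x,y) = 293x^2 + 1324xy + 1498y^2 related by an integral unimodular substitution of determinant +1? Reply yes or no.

D₁ = -2680, D₂ = -2680
f: reduced (well bottom): (22,-20,35) with a≤c, −a<b≤a
g: translate: b→152 (≡1324 mod 586), so (293,1324,1498)→(293,152,22)
g: flip: (293,152,22)→(22,-152,293)
g: translate: b→-20 (≡-152 mod 44), so (22,-152,293)→(22,-20,35)
g: reduced (well bottom): (22,-20,35) with a≤c, −a<b≤a
reduced forms (22, -20, 35) vs (22, -20, 35) ⇒ equivalent

yes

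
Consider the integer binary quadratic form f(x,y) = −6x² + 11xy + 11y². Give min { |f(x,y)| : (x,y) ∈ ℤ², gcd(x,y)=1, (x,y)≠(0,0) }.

river: ρ → (11,11,-6)
river: ρ → (-6,13,9)
river: ρ → (9,5,-10)
river: ρ → (-10,15,4)
river: ρ → (4,17,-6)
river: ρ → (-6,19,1)
river: ρ → (1,19,-6)
river: ρ → (-6,17,4)
river: ρ → (4,15,-10)
river: ρ → (-10,5,9)
river: ρ → (9,13,-6)
river: ρ → (-6,11,11)
closes: descent 0, river 12
min |a| on river = 1

1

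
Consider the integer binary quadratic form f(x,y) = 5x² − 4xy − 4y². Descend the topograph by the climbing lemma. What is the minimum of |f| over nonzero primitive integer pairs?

descent: ρ → (-4,4,5)  [lands on river]
river: ρ → (5,6,-3)
river: ρ → (-3,6,5)
river: ρ → (5,4,-4)
closes: descent 1, river 4
min |a| on river = 3

3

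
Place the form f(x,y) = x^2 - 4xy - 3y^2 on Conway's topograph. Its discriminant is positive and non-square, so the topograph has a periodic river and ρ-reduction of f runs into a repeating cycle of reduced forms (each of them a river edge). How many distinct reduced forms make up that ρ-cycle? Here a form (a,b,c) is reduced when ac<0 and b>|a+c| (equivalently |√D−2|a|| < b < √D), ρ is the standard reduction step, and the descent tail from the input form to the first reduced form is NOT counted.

D = 28, ⌊√D⌋ = 5
descent: ρ → (-3,4,1)  [lands on river]
river: ρ → (1,4,-3)
river: ρ → (-3,2,2)
river: ρ → (2,2,-3)
ρ-cycle length = 4 (tail of 1 descent step not counted)

4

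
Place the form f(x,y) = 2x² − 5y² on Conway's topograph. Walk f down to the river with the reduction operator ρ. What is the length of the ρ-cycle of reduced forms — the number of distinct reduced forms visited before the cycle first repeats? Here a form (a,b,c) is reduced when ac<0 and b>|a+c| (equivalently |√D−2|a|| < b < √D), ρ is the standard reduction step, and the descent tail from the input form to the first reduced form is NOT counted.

D = 40, ⌊√D⌋ = 6
descent: ρ → (-5,0,2)
descent: ρ → (2,4,-3)  [lands on river]
river: ρ → (-3,2,3)
river: ρ → (3,4,-2)
river: ρ → (-2,4,3)
river: ρ → (3,2,-3)
river: ρ → (-3,4,2)
ρ-cycle length = 6 (tail of 2 descent steps not counted)

6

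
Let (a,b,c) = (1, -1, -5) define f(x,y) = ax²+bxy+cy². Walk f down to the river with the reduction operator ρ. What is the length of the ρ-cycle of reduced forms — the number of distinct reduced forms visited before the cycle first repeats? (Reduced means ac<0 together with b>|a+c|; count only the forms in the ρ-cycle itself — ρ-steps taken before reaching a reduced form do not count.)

D = 21, ⌊√D⌋ = 4
descent: ρ → (-5,1,1)
descent: ρ → (1,3,-3)  [lands on river]
river: ρ → (-3,3,1)
ρ-cycle length = 2 (tail of 2 descent steps not counted)

2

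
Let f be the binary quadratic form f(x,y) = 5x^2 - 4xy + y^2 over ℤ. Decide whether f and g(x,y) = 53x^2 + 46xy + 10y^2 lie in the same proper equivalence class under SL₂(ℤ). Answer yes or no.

D₁ = -4, D₂ = -4
f: flip: (5,-4,1)→(1,4,5)
f: translate: b→0 (≡4 mod 2), so (1,4,5)→(1,0,1)
f: reduced (well bottom): (1,0,1) with a≤c, −a<b≤a
g: flip: (53,46,10)→(10,-46,53)
g: translate: b→-6 (≡-46 mod 20), so (10,-46,53)→(10,-6,1)
g: flip: (10,-6,1)→(1,6,10)
g: translate: b→0 (≡6 mod 2), so (1,6,10)→(1,0,1)
g: reduced (well bottom): (1,0,1) with a≤c, −a<b≤a
reduced forms (1, 0, 1) vs (1, 0, 1) ⇒ equivalent

yes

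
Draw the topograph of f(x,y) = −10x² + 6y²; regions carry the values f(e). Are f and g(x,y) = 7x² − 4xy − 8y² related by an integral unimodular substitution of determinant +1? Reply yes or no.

D₁ = 240, D₂ = 240
river cycle of f (length 2): (6, 12, -4), (-4, 12, 6)
river cycle of g (length 6): (-8, 4, 7), (7, 10, -5), (-5, 10, 7), (7, 4, -8), (-8, 12, 3), (3, 12, -8)
cycles differ ⇒ inequivalent

no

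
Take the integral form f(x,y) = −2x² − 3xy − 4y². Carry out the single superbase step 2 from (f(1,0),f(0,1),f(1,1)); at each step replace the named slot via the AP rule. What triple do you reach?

start (-2,-4,-9) = (f(1,0),f(0,1),f(1,1))
replace slot 2: 2·((-2)+(-9)) − (-4) = -18 → (-2,-18,-9)

-2,-18,-9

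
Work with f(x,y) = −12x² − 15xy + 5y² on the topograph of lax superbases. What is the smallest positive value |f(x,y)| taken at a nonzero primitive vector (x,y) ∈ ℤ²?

descent: ρ → (5,15,-12)  [lands on river]
river: ρ → (-12,9,8)
river: ρ → (8,7,-13)
river: ρ → (-13,19,2)
river: ρ → (2,21,-3)
river: ρ → (-3,21,2)
river: ρ → (2,19,-13)
river: ρ → (-13,7,8)
river: ρ → (8,9,-12)
river: ρ → (-12,15,5)
closes: descent 1, river 10
min |a| on river = 2

2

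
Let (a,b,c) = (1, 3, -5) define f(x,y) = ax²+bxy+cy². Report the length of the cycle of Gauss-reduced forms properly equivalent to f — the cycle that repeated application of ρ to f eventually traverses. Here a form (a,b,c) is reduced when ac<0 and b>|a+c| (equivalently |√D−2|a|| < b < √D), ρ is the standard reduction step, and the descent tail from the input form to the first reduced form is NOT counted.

D = 29, ⌊√D⌋ = 5
descent: ρ → (-5,-3,1)
descent: ρ → (1,5,-1)  [lands on river]
river: ρ → (-1,5,1)
ρ-cycle length = 2 (tail of 2 descent steps not counted)

2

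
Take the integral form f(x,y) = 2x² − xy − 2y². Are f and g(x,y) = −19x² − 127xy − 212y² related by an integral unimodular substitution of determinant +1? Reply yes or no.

D₁ = 17, D₂ = 17
river cycle of f (length 6): (-2, 1, 2), (2, 3, -1), (-1, 3, 2), (2, 1, -2), (-2, 3, 1), (1, 3, -2)
river cycle of g (length 6): (-2, 1, 2), (2, 3, -1), (-1, 3, 2), (2, 1, -2), (-2, 3, 1), (1, 3, -2)
cycles coincide ⇒ equivalent

yes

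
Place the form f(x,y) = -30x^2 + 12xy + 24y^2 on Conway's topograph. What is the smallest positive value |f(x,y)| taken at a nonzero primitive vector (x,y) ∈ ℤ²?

river: ρ → (24,36,-18)
river: ρ → (-18,36,24)
river: ρ → (24,12,-30)
river: ρ → (-30,48,6)
river: ρ → (6,48,-30)
river: ρ → (-30,12,24)
closes: descent 0, river 6
min |a| on river = 6

6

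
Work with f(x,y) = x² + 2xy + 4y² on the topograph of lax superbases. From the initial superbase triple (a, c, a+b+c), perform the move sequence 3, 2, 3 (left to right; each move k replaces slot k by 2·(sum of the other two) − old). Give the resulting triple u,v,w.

start (1,4,7) = (f(1,0),f(0,1),f(1,1))
replace slot 3: 2·(1+4) − 7 = 3 → (1,4,3)
replace slot 2: 2·(1+3) − 4 = 4 → (1,4,3)
replace slot 3: 2·(1+4) − 3 = 7 → (1,4,7)

1,4,7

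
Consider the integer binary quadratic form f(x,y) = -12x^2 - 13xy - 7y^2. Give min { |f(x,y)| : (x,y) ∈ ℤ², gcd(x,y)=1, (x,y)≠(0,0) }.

translate: b→-11 (≡13 mod 24), so (12,13,7)→(12,-11,6)
flip: (12,-11,6)→(6,11,12)
translate: b→-1 (≡11 mod 12), so (6,11,12)→(6,-1,7)
reduced (well bottom): (6,-1,7) with a≤c, −a<b≤a
well minimum |f| = |-6| = 6 (negative-definite)

6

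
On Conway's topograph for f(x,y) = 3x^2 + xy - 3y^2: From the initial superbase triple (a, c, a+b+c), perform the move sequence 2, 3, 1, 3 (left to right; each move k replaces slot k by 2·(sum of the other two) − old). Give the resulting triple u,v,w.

start (3,-3,1) = (f(1,0),f(0,1),f(1,1))
replace slot 2: 2·(3+1) − (-3) = 11 → (3,11,1)
replace slot 3: 2·(3+11) − 1 = 27 → (3,11,27)
replace slot 1: 2·(11+27) − 3 = 73 → (73,11,27)
replace slot 3: 2·(73+11) − 27 = 141 → (73,11,141)

73,11,141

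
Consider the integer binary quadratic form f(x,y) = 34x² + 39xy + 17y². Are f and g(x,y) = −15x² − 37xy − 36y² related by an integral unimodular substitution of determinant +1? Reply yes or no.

D₁ = -791, D₂ = -791
f: translate: b→-29 (≡39 mod 68), so (34,39,17)→(34,-29,12)
f: flip: (34,-29,12)→(12,29,34)
f: translate: b→5 (≡29 mod 24), so (12,29,34)→(12,5,17)
f: reduced (well bottom): (12,5,17) with a≤c, −a<b≤a
g is negative-definite; reduce −g:
−g: translate: b→7 (≡37 mod 30), so (15,37,36)→(15,7,14)
−g: flip: (15,7,14)→(14,-7,15)
−g: reduced (well bottom): (14,-7,15) with a≤c, −a<b≤a
flip sign back: reduced form of g is (-14,7,-15)
reduced forms (12, 5, 17) vs (-14, 7, -15) ⇒ inequivalent

no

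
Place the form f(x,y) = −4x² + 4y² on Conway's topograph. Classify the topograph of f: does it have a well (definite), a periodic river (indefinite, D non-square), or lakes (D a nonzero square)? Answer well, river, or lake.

D = b²−4ac = 0² − 4·(-4)·4 = 64
D = 8² is a perfect square ⇒ form factors over ℤ ⇒ lakes

lake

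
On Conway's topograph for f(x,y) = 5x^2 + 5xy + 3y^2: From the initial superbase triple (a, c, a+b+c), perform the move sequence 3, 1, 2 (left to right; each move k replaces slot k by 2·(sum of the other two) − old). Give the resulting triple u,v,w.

start (5,3,13) = (f(1,0),f(0,1),f(1,1))
replace slot 3: 2·(5+3) − 13 = 3 → (5,3,3)
replace slot 1: 2·(3+3) − 5 = 7 → (7,3,3)
replace slot 2: 2·(7+3) − 3 = 17 → (7,17,3)

7,17,3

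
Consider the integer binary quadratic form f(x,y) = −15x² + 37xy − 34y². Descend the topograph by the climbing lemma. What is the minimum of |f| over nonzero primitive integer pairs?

translate: b→-7 (≡-37 mod 30), so (15,-37,34)→(15,-7,12)
flip: (15,-7,12)→(12,7,15)
reduced (well bottom): (12,7,15) with a≤c, −a<b≤a
well minimum |f| = |-12| = 12 (negative-definite)

12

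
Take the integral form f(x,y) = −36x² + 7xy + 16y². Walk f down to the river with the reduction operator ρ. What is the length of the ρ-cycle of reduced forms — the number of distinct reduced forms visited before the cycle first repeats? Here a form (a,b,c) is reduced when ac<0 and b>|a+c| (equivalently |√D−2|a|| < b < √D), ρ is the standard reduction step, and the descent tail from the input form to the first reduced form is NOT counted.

D = 2353, ⌊√D⌋ = 48
descent: ρ → (16,25,-27)  [lands on river]
river: ρ → (-27,29,14)
river: ρ → (14,27,-29)
river: ρ → (-29,31,12)
river: ρ → (12,41,-14)
river: ρ → (-14,43,9)
river: ρ → (9,47,-4)
river: ρ → (-4,41,42)
river: ρ → (42,43,-3)
river: ρ → (-3,47,12)
river: ρ → (12,25,-36)
river: ρ → (-36,47,1)
river: ρ → (1,47,-36)
river: ρ → (-36,25,12)
river: ρ → (12,47,-3)
river: ρ → (-3,43,42)
river: ρ → (42,41,-4)
river: ρ → (-4,47,9)
river: ρ → (9,43,-14)
river: ρ → (-14,41,12)
river: ρ → (12,31,-29)
river: ρ → (-29,27,14)
river: ρ → (14,29,-27)
river: ρ → (-27,25,16)
river: ρ → (16,39,-13)
river: ρ → (-13,39,16)
ρ-cycle length = 26 (tail of 1 descent step not counted)

26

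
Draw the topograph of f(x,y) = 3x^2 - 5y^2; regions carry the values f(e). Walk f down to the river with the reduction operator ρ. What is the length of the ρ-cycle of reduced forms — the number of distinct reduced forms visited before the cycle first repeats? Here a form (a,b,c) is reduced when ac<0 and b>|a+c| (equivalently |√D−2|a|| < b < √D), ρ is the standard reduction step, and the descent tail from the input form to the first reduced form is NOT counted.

D = 60, ⌊√D⌋ = 7
descent: ρ → (-5,0,3)
descent: ρ → (3,6,-2)  [lands on river]
river: ρ → (-2,6,3)
ρ-cycle length = 2 (tail of 2 descent steps not counted)

2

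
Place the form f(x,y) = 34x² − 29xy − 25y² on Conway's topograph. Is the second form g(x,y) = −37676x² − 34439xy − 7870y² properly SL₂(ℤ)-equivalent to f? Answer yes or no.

D₁ = 4241, D₂ = 4241
river cycle of f (length 106): (-25, 29, 34), (34, 39, -20), (-20, 41, 32), (32, 23, -29), (-29, 35, 26), (26, 17, -38), (-38, 59, 5), (5, 61, -26), (-26, 43, 23), (23, 49, -20), … (96 more)
river cycle of g (length 106): (-25, 29, 34), (34, 39, -20), (-20, 41, 32), (32, 23, -29), (-29, 35, 26), (26, 17, -38), (-38, 59, 5), (5, 61, -26), (-26, 43, 23), (23, 49, -20), … (96 more)
cycles coincide ⇒ equivalent

yes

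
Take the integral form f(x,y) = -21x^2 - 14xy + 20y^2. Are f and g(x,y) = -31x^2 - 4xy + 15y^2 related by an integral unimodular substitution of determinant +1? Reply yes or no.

D₁ = 1876, D₂ = 1876
river cycle of f (length 14): (20, 14, -21), (-21, 28, 13), (13, 24, -25), (-25, 26, 12), (12, 22, -29), (-29, 36, 5), (5, 34, -36), (-36, 38, 3), (3, 40, -23), (-23, 6, 20), … (4 more)
river cycle of g (length 14): (15, 34, -12), (-12, 38, 9), (9, 34, -20), (-20, 6, 23), (23, 40, -3), (-3, 38, 36), (36, 34, -5), (-5, 36, 29), (29, 22, -12), (-12, 26, 25), … (4 more)
cycles differ ⇒ inequivalent

no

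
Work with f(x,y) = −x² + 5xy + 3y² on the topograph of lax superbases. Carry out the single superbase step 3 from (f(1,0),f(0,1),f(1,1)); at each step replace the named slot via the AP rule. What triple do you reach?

start (-1,3,7) = (f(1,0),f(0,1),f(1,1))
replace slot 3: 2·((-1)+3) − 7 = -3 → (-1,3,-3)

-1,3,-3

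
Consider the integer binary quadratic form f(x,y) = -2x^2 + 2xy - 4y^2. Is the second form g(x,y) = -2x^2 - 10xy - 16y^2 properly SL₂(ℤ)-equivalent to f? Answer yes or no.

D₁ = -28, D₂ = -28
f is negative-definite; reduce −f:
−f: translate: b→2 (≡-2 mod 4), so (2,-2,4)→(2,2,4)
−f: reduced (well bottom): (2,2,4) with a≤c, −a<b≤a
flip sign back: reduced form of f is (-2,-2,-4)
g is negative-definite; reduce −g:
−g: translate: b→2 (≡10 mod 4), so (2,10,16)→(2,2,4)
−g: reduced (well bottom): (2,2,4) with a≤c, −a<b≤a
flip sign back: reduced form of g is (-2,-2,-4)
reduced forms (-2, -2, -4) vs (-2, -2, -4) ⇒ equivalent

yes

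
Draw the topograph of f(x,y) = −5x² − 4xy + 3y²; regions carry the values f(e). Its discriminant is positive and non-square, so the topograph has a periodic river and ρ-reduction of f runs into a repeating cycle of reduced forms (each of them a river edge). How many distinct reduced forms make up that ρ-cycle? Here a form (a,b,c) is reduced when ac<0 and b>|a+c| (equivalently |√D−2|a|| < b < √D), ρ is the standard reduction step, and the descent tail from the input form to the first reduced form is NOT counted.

D = 76, ⌊√D⌋ = 8
descent: ρ → (3,4,-5)  [lands on river]
river: ρ → (-5,6,2)
river: ρ → (2,6,-5)
river: ρ → (-5,4,3)
river: ρ → (3,8,-1)
river: ρ → (-1,8,3)
ρ-cycle length = 6 (tail of 1 descent step not counted)

6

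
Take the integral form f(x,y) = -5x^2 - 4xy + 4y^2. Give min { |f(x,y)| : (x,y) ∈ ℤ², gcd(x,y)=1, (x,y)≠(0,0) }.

descent: ρ → (4,4,-5)  [lands on river]
river: ρ → (-5,6,3)
river: ρ → (3,6,-5)
river: ρ → (-5,4,4)
closes: descent 1, river 4
min |a| on river = 3

3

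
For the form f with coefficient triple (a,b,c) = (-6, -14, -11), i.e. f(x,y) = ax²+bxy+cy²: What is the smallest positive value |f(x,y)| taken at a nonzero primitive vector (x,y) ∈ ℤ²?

translate: b→2 (≡14 mod 12), so (6,14,11)→(6,2,3)
flip: (6,2,3)→(3,-2,6)
reduced (well bottom): (3,-2,6) with a≤c, −a<b≤a
well minimum |f| = |-3| = 3 (negative-definite)

3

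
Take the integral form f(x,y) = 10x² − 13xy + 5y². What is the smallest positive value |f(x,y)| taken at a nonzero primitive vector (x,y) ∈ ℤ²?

translate: b→7 (≡-13 mod 20), so (10,-13,5)→(10,7,2)
flip: (10,7,2)→(2,-7,10)
translate: b→1 (≡-7 mod 4), so (2,-7,10)→(2,1,4)
reduced (well bottom): (2,1,4) with a≤c, −a<b≤a
well minimum = a = 2

2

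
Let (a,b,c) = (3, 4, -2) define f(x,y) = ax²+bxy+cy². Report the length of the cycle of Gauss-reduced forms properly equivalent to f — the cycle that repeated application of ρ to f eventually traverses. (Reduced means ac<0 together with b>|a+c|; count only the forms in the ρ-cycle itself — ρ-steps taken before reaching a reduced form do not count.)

D = 40, ⌊√D⌋ = 6
river: ρ → (-2,4,3)
river: ρ → (3,2,-3)
river: ρ → (-3,4,2)
river: ρ → (2,4,-3)
river: ρ → (-3,2,3)
river: ρ → (3,4,-2)
ρ-cycle length = 6 (tail of 0 descent steps not counted)

6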